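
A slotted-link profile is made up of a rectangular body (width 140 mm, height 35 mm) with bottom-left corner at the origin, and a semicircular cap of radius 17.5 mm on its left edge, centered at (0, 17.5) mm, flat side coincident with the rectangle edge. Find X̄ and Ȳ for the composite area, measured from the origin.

X̄ = 63.08 mm, Ȳ = 17.50 mm

rectangular body: A = 140 × 35 = 4900.00, centroid at (70.00, 17.50).
semicircular end: A = ½π·17.5² = 481.06, centroid at (-7.43, 17.50).
ΣA = 5381.06 mm²
ΣAX̄ = (4900.00)(70.00) + (481.06)(-7.43) = 339427.08 mm³
ΣAȲ = (4900.00)(17.50) + (481.06)(17.50) = 94168.49 mm³
X̄ = 339427.08 / 5381.06 = 63.08 mm
Ȳ = 94168.49 / 5381.06 = 17.50 mm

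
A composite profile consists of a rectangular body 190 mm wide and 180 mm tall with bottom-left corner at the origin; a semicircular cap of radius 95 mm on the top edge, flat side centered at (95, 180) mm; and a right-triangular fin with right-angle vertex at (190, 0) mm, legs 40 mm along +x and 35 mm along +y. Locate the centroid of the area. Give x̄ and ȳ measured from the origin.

x̄ = 96.55 mm, ȳ = 126.53 mm

rectangular body: A = 190 × 180 = 34200.00, centroid at (95.00, 90.00).
semicircular top: A = ½π·95² = 14176.44, centroid at (95.00, 220.32).
triangular fin: A = ½·40·35 = 700.00, centroid at (203.33, 11.67).
ΣA = 49076.44 mm², ΣAx̄ = 4738094.83 mm³, ΣAȳ = 6209508.63 mm³.
x̄ = 4738094.83/49076.44 = 96.55 mm; ȳ = 6209508.63/49076.44 = 126.53 mm.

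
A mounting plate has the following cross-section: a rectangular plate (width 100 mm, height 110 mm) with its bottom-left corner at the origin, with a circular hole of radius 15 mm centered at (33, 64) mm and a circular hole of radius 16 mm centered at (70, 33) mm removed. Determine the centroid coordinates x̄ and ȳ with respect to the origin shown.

plate: A = 100 × 110 = 11000.00, centroid at (50.00, 55.00).
hole 1: A = −π·15² = -706.86, centroid at (33.00, 64.00).
hole 2: A = −π·16² = -804.25, centroid at (70.00, 33.00).
ΣA = 9488.89 mm²
ΣAx̄ = (11000.00)(50.00) + (-706.86)(33.00) + (-804.25)(70.00) = 470376.33 mm³
ΣAȳ = (11000.00)(55.00) + (-706.86)(64.00) + (-804.25)(33.00) = 533220.89 mm³
x̄ = 470376.33 / 9488.89 = 49.57 mm
ȳ = 533220.89 / 9488.89 = 56.19 mm

x̄ = 49.57 mm, ȳ = 56.19 mm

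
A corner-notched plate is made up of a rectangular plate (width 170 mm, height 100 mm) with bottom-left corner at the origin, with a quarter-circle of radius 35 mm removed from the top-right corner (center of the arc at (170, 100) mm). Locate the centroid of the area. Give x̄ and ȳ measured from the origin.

x̄ = 80.79 mm, ȳ = 47.89 mm

plate: A = 170 × 100 = 17000.00, centroid at (85.00, 50.00).
removed quarter-circle: A = −¼π·35² = -962.11, centroid at (155.15, 85.15).
ΣA = 16037.89 mm², ΣAx̄ = 1295732.50 mm³, ΣAȳ = 768080.39 mm³.
x̄ = 1295732.50/16037.89 = 80.79 mm; ȳ = 768080.39/16037.89 = 47.89 mm.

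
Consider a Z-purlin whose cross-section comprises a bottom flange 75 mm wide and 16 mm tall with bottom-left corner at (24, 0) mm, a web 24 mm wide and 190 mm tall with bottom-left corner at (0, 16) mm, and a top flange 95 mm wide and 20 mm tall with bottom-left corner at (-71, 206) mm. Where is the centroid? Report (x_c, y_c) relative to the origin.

Part | A | x̄ᵢ | ȳᵢ | A·x̄ᵢ | A·ȳᵢ
bottom flange | 1200.00 | 61.50 | 8.00 | 73800.00 | 9600.00
web | 4560.00 | 12.00 | 111.00 | 54720.00 | 506160.00
top flange | 1900.00 | -23.50 | 216.00 | -44650.00 | 410400.00
Σ | 7660.00 |  |  | 83870.00 | 926160.00
x_c = 83870.00 / 7660.00 = 10.95 mm
y_c = 926160.00 / 7660.00 = 120.91 mm

x_c = 10.95 mm, y_c = 120.91 mm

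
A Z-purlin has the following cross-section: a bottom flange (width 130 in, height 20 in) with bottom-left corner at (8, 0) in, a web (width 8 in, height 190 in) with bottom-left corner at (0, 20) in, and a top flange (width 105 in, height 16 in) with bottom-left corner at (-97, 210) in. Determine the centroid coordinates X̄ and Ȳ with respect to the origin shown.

bottom flange: A = 130 × 20 = 2600.00, centroid at (73.00, 10.00).
web: A = 8 × 190 = 1520.00, centroid at (4.00, 115.00).
top flange: A = 105 × 16 = 1680.00, centroid at (-44.50, 218.00).
ΣA = 5800.00 in², ΣAX̄ = 121120.00 in³, ΣAȲ = 567040.00 in³.
X̄ = 121120.00/5800.00 = 20.88 in; Ȳ = 567040.00/5800.00 = 97.77 in.

X̄ = 20.88 in, Ȳ = 97.77 in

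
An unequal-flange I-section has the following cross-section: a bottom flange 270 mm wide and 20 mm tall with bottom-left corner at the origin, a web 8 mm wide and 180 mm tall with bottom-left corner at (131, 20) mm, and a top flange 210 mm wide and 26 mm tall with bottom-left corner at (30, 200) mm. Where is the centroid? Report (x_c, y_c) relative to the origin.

x_c = 135.00 mm, y_c = 111.82 mm

bottom flange: A = 270 × 20 = 5400.00, centroid at (135.00, 10.00).
web: A = 8 × 180 = 1440.00, centroid at (135.00, 110.00).
top flange: A = 210 × 26 = 5460.00, centroid at (135.00, 213.00).
ΣA = 12300.00 mm²
ΣAx_c = (5400.00)(135.00) + (1440.00)(135.00) + (5460.00)(135.00) = 1660500.00 mm³
ΣAy_c = (5400.00)(10.00) + (1440.00)(110.00) + (5460.00)(213.00) = 1375380.00 mm³
x_c = 1660500.00 / 12300.00 = 135.00 mm
y_c = 1375380.00 / 12300.00 = 111.82 mm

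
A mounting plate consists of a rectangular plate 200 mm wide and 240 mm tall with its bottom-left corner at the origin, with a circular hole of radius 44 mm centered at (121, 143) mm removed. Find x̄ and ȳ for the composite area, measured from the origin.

plate: A = 200 × 240 = 48000.00, centroid at (100.00, 120.00).
hole: A = −π·44² = -6082.12, centroid at (121.00, 143.00).
ΣA = 41917.88 mm²
ΣAx̄ = (48000.00)(100.00) + (-6082.12)(121.00) = 4064063.07 mm³
ΣAȳ = (48000.00)(120.00) + (-6082.12)(143.00) = 4890256.36 mm³
x̄ = 4064063.07 / 41917.88 = 96.95 mm
ȳ = 4890256.36 / 41917.88 = 116.66 mm

x̄ = 96.95 mm, ȳ = 116.66 mm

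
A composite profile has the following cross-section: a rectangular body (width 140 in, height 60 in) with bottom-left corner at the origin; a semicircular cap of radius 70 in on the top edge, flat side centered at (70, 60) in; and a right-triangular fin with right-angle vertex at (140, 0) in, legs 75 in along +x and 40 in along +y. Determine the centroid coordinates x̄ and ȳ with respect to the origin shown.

x̄ = 78.10 in, ȳ = 54.70 in

rectangular body: A = 140 × 60 = 8400.00, centroid at (70.00, 30.00).
semicircular top: A = ½π·70² = 7696.90, centroid at (70.00, 89.71).
triangular fin: A = ½·75·40 = 1500.00, centroid at (165.00, 13.33).
ΣA = 17596.90 in²
ΣAx̄ = (8400.00)(70.00) + (7696.90)(70.00) + (1500.00)(165.00) = 1374283.14 in³
ΣAȳ = (8400.00)(30.00) + (7696.90)(89.71) + (1500.00)(13.33) = 962480.79 in³
x̄ = 1374283.14 / 17596.90 = 78.10 in
ȳ = 962480.79 / 17596.90 = 54.70 in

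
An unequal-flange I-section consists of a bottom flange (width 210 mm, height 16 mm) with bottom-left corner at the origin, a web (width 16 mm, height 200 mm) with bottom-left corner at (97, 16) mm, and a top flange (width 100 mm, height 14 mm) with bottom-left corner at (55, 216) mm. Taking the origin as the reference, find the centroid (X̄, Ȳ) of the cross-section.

X̄ = 105.00 mm, Ȳ = 89.23 mm

bottom flange: A = 210 × 16 = 3360.00, centroid at (105.00, 8.00).
web: A = 16 × 200 = 3200.00, centroid at (105.00, 116.00).
top flange: A = 100 × 14 = 1400.00, centroid at (105.00, 223.00).
ΣA = 7960.00 mm²
ΣAX̄ = (3360.00)(105.00) + (3200.00)(105.00) + (1400.00)(105.00) = 835800.00 mm³
ΣAȲ = (3360.00)(8.00) + (3200.00)(116.00) + (1400.00)(223.00) = 710280.00 mm³
X̄ = 835800.00 / 7960.00 = 105.00 mm
Ȳ = 710280.00 / 7960.00 = 89.23 mm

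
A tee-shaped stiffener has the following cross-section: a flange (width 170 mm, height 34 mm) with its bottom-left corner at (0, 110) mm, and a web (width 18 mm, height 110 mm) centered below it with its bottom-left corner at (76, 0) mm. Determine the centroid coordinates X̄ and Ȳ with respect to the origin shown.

web: A = 18 × 110 = 1980.00, centroid at (85.00, 55.00).
flange: A = 170 × 34 = 5780.00, centroid at (85.00, 127.00).
ΣA = 7760.00 mm², ΣAX̄ = 659600.00 mm³, ΣAȲ = 842960.00 mm³.
X̄ = 659600.00/7760.00 = 85.00 mm; Ȳ = 842960.00/7760.00 = 108.63 mm.

X̄ = 85.00 mm, Ȳ = 108.63 mm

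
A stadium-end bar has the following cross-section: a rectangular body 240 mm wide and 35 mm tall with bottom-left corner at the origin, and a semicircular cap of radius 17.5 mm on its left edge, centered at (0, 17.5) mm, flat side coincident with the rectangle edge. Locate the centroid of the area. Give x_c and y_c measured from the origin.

rectangular body: A = 240 × 35 = 8400.00, centroid at (120.00, 17.50).
semicircular end: A = ½π·17.5² = 481.06, centroid at (-7.43, 17.50).
ΣA = 8881.06 mm², ΣAx_c = 1004427.08 mm³, ΣAy_c = 155418.49 mm³.
x_c = 1004427.08/8881.06 = 113.10 mm; y_c = 155418.49/8881.06 = 17.50 mm.

x_c = 113.10 mm, y_c = 17.50 mm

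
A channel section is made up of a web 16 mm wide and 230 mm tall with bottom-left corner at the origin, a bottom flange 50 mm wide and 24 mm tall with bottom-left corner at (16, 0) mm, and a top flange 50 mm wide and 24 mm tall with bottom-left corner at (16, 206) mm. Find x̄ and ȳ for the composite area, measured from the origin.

x̄ = 21.03 mm, ȳ = 115.00 mm

web: A = 16 × 230 = 3680.00, centroid at (8.00, 115.00).
bottom flange: A = 50 × 24 = 1200.00, centroid at (41.00, 12.00).
top flange: A = 50 × 24 = 1200.00, centroid at (41.00, 218.00).
ΣA = 6080.00 mm², ΣAx̄ = 127840.00 mm³, ΣAȳ = 699200.00 mm³.
x̄ = 127840.00/6080.00 = 21.03 mm; ȳ = 699200.00/6080.00 = 115.00 mm.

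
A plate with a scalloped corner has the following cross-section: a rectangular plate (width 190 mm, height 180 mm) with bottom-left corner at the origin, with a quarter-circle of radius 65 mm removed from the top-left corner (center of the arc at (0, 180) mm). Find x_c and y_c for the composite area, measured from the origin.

x_c = 102.24 mm, y_c = 83.29 mm

plate: A = 190 × 180 = 34200.00, centroid at (95.00, 90.00).
removed quarter-circle: A = −¼π·65² = -3318.31, centroid at (27.59, 152.41).
ΣA = 30881.69 mm²
ΣAx_c = (34200.00)(95.00) + (-3318.31)(27.59) = 3157458.33 mm³
ΣAy_c = (34200.00)(90.00) + (-3318.31)(152.41) = 2572246.36 mm³
x_c = 3157458.33 / 30881.69 = 102.24 mm
y_c = 2572246.36 / 30881.69 = 83.29 mm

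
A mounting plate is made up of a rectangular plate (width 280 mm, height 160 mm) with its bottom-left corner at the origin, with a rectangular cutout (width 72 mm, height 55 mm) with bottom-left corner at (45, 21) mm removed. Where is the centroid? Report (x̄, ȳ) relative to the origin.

plate: A = 280 × 160 = 44800.00, centroid at (140.00, 80.00).
hole: A = −(72 × 55) = -3960.00, centroid at (81.00, 48.50).
ΣA = 40840.00 mm², ΣAx̄ = 5951240.00 mm³, ΣAȳ = 3391940.00 mm³.
x̄ = 5951240.00/40840.00 = 145.72 mm; ȳ = 3391940.00/40840.00 = 83.05 mm.

x̄ = 145.72 mm, ȳ = 83.05 mm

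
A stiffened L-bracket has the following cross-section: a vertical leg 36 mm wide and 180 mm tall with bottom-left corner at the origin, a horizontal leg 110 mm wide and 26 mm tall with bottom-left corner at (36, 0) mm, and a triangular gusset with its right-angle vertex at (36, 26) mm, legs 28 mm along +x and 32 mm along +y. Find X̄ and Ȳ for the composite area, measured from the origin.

X̄ = 40.58 mm, Ȳ = 65.06 mm

Part | A | x̄ᵢ | ȳᵢ | A·x̄ᵢ | A·ȳᵢ
vertical leg | 6480.00 | 18.00 | 90.00 | 116640.00 | 583200.00
horizontal leg | 2860.00 | 91.00 | 13.00 | 260260.00 | 37180.00
gusset | 448.00 | 45.33 | 36.67 | 20309.33 | 16426.67
Σ | 9788.00 |  |  | 397209.33 | 636806.67
X̄ = 397209.33 / 9788.00 = 40.58 mm
Ȳ = 636806.67 / 9788.00 = 65.06 mm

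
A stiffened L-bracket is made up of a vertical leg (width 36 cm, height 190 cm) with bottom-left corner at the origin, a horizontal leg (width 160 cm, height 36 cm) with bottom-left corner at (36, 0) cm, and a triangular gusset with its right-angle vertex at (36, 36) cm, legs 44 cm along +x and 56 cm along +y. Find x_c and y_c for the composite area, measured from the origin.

vertical leg: A = 36 × 190 = 6840.00, centroid at (18.00, 95.00).
horizontal leg: A = 160 × 36 = 5760.00, centroid at (116.00, 18.00).
gusset: A = ½·44·56 = 1232.00, centroid at (50.67, 54.67).
ΣA = 13832.00 cm², ΣAx_c = 853701.33 cm³, ΣAy_c = 820829.33 cm³.
x_c = 853701.33/13832.00 = 61.72 cm; y_c = 820829.33/13832.00 = 59.34 cm.

x_c = 61.72 cm, y_c = 59.34 cm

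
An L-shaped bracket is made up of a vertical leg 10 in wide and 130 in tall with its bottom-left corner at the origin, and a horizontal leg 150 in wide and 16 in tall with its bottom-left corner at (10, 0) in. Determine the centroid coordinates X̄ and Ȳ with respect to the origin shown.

X̄ = 56.89 in, Ȳ = 28.03 in

vertical leg: A = 10 × 130 = 1300.00, centroid at (5.00, 65.00).
horizontal leg: A = 150 × 16 = 2400.00, centroid at (85.00, 8.00).
ΣA = 3700.00 in²
ΣAX̄ = (1300.00)(5.00) + (2400.00)(85.00) = 210500.00 in³
ΣAȲ = (1300.00)(65.00) + (2400.00)(8.00) = 103700.00 in³
X̄ = 210500.00 / 3700.00 = 56.89 in
Ȳ = 103700.00 / 3700.00 = 28.03 in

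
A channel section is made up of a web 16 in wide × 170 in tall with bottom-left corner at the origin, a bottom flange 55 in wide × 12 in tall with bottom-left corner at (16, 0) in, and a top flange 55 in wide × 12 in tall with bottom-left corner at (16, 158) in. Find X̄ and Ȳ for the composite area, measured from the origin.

X̄ = 19.60 in, Ȳ = 85.00 in

web: A = 16 × 170 = 2720.00, centroid at (8.00, 85.00).
bottom flange: A = 55 × 12 = 660.00, centroid at (43.50, 6.00).
top flange: A = 55 × 12 = 660.00, centroid at (43.50, 164.00).
ΣA = 4040.00 in²
ΣAX̄ = (2720.00)(8.00) + (660.00)(43.50) + (660.00)(43.50) = 79180.00 in³
ΣAȲ = (2720.00)(85.00) + (660.00)(6.00) + (660.00)(164.00) = 343400.00 in³
X̄ = 79180.00 / 4040.00 = 19.60 in
Ȳ = 343400.00 / 4040.00 = 85.00 in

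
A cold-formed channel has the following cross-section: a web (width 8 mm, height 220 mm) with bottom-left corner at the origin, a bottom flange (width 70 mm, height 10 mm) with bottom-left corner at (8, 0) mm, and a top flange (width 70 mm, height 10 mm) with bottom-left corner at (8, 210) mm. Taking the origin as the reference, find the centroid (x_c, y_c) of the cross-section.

x_c = 21.28 mm, y_c = 110.00 mm

web: A = 8 × 220 = 1760.00, centroid at (4.00, 110.00).
bottom flange: A = 70 × 10 = 700.00, centroid at (43.00, 5.00).
top flange: A = 70 × 10 = 700.00, centroid at (43.00, 215.00).
ΣA = 3160.00 mm², ΣAx_c = 67240.00 mm³, ΣAy_c = 347600.00 mm³.
x_c = 67240.00/3160.00 = 21.28 mm; y_c = 347600.00/3160.00 = 110.00 mm.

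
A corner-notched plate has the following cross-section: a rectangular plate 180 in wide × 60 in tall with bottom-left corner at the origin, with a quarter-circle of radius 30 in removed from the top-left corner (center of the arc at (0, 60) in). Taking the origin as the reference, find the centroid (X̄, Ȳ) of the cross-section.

plate: A = 180 × 60 = 10800.00, centroid at (90.00, 30.00).
removed quarter-circle: A = −¼π·30² = -706.86, centroid at (12.73, 47.27).
ΣA = 10093.14 in², ΣAX̄ = 963000.00 in³, ΣAȲ = 290588.50 in³.
X̄ = 963000.00/10093.14 = 95.41 in; Ȳ = 290588.50/10093.14 = 28.79 in.

X̄ = 95.41 in, Ȳ = 28.79 in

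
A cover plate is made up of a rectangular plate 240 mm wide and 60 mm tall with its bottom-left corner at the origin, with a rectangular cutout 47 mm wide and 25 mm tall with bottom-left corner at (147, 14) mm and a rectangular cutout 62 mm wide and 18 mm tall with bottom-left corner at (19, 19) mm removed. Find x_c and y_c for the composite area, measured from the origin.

Part | A | x̄ᵢ | ȳᵢ | A·x̄ᵢ | A·ȳᵢ
plate | 14400.00 | 120.00 | 30.00 | 1728000.00 | 432000.00
hole 1 | -1175.00 | 170.50 | 26.50 | -200337.50 | -31137.50
hole 2 | -1116.00 | 50.00 | 28.00 | -55800.00 | -31248.00
Σ | 12109.00 |  |  | 1471862.50 | 369614.50
x_c = 1471862.50 / 12109.00 = 121.55 mm
y_c = 369614.50 / 12109.00 = 30.52 mm

x_c = 121.55 mm, y_c = 30.52 mm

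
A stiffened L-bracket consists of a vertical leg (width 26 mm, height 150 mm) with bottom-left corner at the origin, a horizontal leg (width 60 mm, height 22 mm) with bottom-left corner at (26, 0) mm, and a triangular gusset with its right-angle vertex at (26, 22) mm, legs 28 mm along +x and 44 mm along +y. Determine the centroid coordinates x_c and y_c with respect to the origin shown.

x_c = 25.08 mm, y_c = 56.48 mm

vertical leg: A = 26 × 150 = 3900.00, centroid at (13.00, 75.00).
horizontal leg: A = 60 × 22 = 1320.00, centroid at (56.00, 11.00).
gusset: A = ½·28·44 = 616.00, centroid at (35.33, 36.67).
ΣA = 5836.00 mm², ΣAx_c = 146385.33 mm³, ΣAy_c = 329606.67 mm³.
x_c = 146385.33/5836.00 = 25.08 mm; y_c = 329606.67/5836.00 = 56.48 mm.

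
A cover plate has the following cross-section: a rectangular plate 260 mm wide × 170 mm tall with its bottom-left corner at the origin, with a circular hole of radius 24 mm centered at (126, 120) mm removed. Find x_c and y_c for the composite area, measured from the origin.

x_c = 130.17 mm, y_c = 83.51 mm

Part | A | x̄ᵢ | ȳᵢ | A·x̄ᵢ | A·ȳᵢ
plate | 44200.00 | 130.00 | 85.00 | 5746000.00 | 3757000.00
hole | -1809.56 | 126.00 | 120.00 | -228004.23 | -217146.88
Σ | 42390.44 |  |  | 5517995.77 | 3539853.12
x_c = 5517995.77 / 42390.44 = 130.17 mm
y_c = 3539853.12 / 42390.44 = 83.51 mm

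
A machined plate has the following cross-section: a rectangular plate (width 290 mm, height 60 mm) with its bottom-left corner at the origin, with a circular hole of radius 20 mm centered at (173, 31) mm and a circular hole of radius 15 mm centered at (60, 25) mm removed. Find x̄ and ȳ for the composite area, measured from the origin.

x̄ = 146.61 mm, ȳ = 30.15 mm

plate: A = 290 × 60 = 17400.00, centroid at (145.00, 30.00).
hole 1: A = −π·20² = -1256.64, centroid at (173.00, 31.00).
hole 2: A = −π·15² = -706.86, centroid at (60.00, 25.00).
ΣA = 15436.50 mm²
ΣAx̄ = (17400.00)(145.00) + (-1256.64)(173.00) + (-706.86)(60.00) = 2263190.29 mm³
ΣAȳ = (17400.00)(30.00) + (-1256.64)(31.00) + (-706.86)(25.00) = 465372.79 mm³
x̄ = 2263190.29 / 15436.50 = 146.61 mm
ȳ = 465372.79 / 15436.50 = 30.15 mm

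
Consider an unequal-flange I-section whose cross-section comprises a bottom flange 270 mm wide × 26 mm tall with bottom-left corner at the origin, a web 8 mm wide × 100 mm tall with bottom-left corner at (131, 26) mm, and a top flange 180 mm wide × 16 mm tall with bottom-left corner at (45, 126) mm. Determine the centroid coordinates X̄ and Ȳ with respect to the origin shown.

X̄ = 135.00 mm, Ȳ = 50.28 mm

bottom flange: A = 270 × 26 = 7020.00, centroid at (135.00, 13.00).
web: A = 8 × 100 = 800.00, centroid at (135.00, 76.00).
top flange: A = 180 × 16 = 2880.00, centroid at (135.00, 134.00).
ΣA = 10700.00 mm²
ΣAX̄ = (7020.00)(135.00) + (800.00)(135.00) + (2880.00)(135.00) = 1444500.00 mm³
ΣAȲ = (7020.00)(13.00) + (800.00)(76.00) + (2880.00)(134.00) = 537980.00 mm³
X̄ = 1444500.00 / 10700.00 = 135.00 mm
Ȳ = 537980.00 / 10700.00 = 50.28 mm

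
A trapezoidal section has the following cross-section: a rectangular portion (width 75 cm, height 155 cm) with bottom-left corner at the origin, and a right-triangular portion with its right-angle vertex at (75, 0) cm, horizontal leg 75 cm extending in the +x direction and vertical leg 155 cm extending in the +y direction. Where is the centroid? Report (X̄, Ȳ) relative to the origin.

X̄ = 58.33 cm, Ȳ = 68.89 cm

rectangular portion: A = 75 × 155 = 11625.00, centroid at (37.50, 77.50).
triangular portion: A = ½·75·155 = 5812.50, centroid at (100.00, 51.67).
ΣA = 17437.50 cm², ΣAX̄ = 1017187.50 cm³, ΣAȲ = 1201250.00 cm³.
X̄ = 1017187.50/17437.50 = 58.33 cm; Ȳ = 1201250.00/17437.50 = 68.89 cm.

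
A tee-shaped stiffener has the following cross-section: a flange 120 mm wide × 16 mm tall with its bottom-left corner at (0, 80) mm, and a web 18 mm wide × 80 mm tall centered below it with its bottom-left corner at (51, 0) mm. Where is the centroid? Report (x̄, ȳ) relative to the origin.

web: A = 18 × 80 = 1440.00, centroid at (60.00, 40.00).
flange: A = 120 × 16 = 1920.00, centroid at (60.00, 88.00).
ΣA = 3360.00 mm², ΣAx̄ = 201600.00 mm³, ΣAȳ = 226560.00 mm³.
x̄ = 201600.00/3360.00 = 60.00 mm; ȳ = 226560.00/3360.00 = 67.43 mm.

x̄ = 60.00 mm, ȳ = 67.43 mm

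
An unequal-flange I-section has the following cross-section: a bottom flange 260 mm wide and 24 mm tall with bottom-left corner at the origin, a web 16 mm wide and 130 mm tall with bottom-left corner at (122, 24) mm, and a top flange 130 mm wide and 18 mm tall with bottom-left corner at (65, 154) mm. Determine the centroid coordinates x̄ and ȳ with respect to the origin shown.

x̄ = 130.00 mm, ȳ = 60.17 mm

bottom flange: A = 260 × 24 = 6240.00, centroid at (130.00, 12.00).
web: A = 16 × 130 = 2080.00, centroid at (130.00, 89.00).
top flange: A = 130 × 18 = 2340.00, centroid at (130.00, 163.00).
ΣA = 10660.00 mm², ΣAx̄ = 1385800.00 mm³, ΣAȳ = 641420.00 mm³.
x̄ = 1385800.00/10660.00 = 130.00 mm; ȳ = 641420.00/10660.00 = 60.17 mm.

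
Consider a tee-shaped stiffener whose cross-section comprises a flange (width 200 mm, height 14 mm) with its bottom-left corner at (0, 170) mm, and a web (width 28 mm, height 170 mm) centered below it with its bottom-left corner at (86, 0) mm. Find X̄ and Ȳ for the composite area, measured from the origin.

X̄ = 100.00 mm, Ȳ = 119.07 mm

web: A = 28 × 170 = 4760.00, centroid at (100.00, 85.00).
flange: A = 200 × 14 = 2800.00, centroid at (100.00, 177.00).
ΣA = 7560.00 mm², ΣAX̄ = 756000.00 mm³, ΣAȲ = 900200.00 mm³.
X̄ = 756000.00/7560.00 = 100.00 mm; Ȳ = 900200.00/7560.00 = 119.07 mm.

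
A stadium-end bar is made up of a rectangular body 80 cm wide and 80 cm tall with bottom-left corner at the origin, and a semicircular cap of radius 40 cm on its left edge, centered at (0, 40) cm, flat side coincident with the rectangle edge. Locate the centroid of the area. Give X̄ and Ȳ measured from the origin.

X̄ = 23.93 cm, Ȳ = 40.00 cm

rectangular body: A = 80 × 80 = 6400.00, centroid at (40.00, 40.00).
semicircular end: A = ½π·40² = 2513.27, centroid at (-16.98, 40.00).
ΣA = 8913.27 cm², ΣAX̄ = 213333.33 cm³, ΣAȲ = 356530.96 cm³.
X̄ = 213333.33/8913.27 = 23.93 cm; Ȳ = 356530.96/8913.27 = 40.00 cm.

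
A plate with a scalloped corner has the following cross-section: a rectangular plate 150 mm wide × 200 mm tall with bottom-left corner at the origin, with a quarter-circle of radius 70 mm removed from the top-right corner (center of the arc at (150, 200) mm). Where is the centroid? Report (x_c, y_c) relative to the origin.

plate: A = 150 × 200 = 30000.00, centroid at (75.00, 100.00).
removed quarter-circle: A = −¼π·70² = -3848.45, centroid at (120.29, 170.29).
ΣA = 26151.55 mm²
ΣAx_c = (30000.00)(75.00) + (-3848.45)(120.29) = 1787065.68 mm³
ΣAy_c = (30000.00)(100.00) + (-3848.45)(170.29) = 2344643.13 mm³
x_c = 1787065.68 / 26151.55 = 68.33 mm
y_c = 2344643.13 / 26151.55 = 89.66 mm

x_c = 68.33 mm, y_c = 89.66 mm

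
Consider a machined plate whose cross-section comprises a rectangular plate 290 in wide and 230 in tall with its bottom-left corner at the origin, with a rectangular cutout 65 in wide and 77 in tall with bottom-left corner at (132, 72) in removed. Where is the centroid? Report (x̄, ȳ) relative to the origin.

plate: A = 290 × 230 = 66700.00, centroid at (145.00, 115.00).
hole: A = −(65 × 77) = -5005.00, centroid at (164.50, 110.50).
ΣA = 61695.00 in²
ΣAx̄ = (66700.00)(145.00) + (-5005.00)(164.50) = 8848177.50 in³
ΣAȳ = (66700.00)(115.00) + (-5005.00)(110.50) = 7117447.50 in³
x̄ = 8848177.50 / 61695.00 = 143.42 in
ȳ = 7117447.50 / 61695.00 = 115.37 in

x̄ = 143.42 in, ȳ = 115.37 in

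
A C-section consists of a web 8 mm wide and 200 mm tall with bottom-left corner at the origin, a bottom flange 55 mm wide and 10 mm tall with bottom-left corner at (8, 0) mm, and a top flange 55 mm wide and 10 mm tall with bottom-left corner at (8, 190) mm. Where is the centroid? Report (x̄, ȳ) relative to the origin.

x̄ = 16.83 mm, ȳ = 100.00 mm

web: A = 8 × 200 = 1600.00, centroid at (4.00, 100.00).
bottom flange: A = 55 × 10 = 550.00, centroid at (35.50, 5.00).
top flange: A = 55 × 10 = 550.00, centroid at (35.50, 195.00).
ΣA = 2700.00 mm²
ΣAx̄ = (1600.00)(4.00) + (550.00)(35.50) + (550.00)(35.50) = 45450.00 mm³
ΣAȳ = (1600.00)(100.00) + (550.00)(5.00) + (550.00)(195.00) = 270000.00 mm³
x̄ = 45450.00 / 2700.00 = 16.83 mm
ȳ = 270000.00 / 2700.00 = 100.00 mm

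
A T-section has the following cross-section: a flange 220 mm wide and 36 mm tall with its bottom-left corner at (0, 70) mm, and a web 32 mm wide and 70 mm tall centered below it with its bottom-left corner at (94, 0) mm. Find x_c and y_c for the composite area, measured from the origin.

x_c = 110.00 mm, y_c = 76.31 mm

web: A = 32 × 70 = 2240.00, centroid at (110.00, 35.00).
flange: A = 220 × 36 = 7920.00, centroid at (110.00, 88.00).
ΣA = 10160.00 mm², ΣAx_c = 1117600.00 mm³, ΣAy_c = 775360.00 mm³.
x_c = 1117600.00/10160.00 = 110.00 mm; y_c = 775360.00/10160.00 = 76.31 mm.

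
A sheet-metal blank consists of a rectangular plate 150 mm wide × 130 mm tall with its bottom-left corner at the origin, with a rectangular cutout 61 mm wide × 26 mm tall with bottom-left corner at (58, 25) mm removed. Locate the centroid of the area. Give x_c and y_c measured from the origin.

Part | A | x̄ᵢ | ȳᵢ | A·x̄ᵢ | A·ȳᵢ
plate | 19500.00 | 75.00 | 65.00 | 1462500.00 | 1267500.00
hole | -1586.00 | 88.50 | 38.00 | -140361.00 | -60268.00
Σ | 17914.00 |  |  | 1322139.00 | 1207232.00
x_c = 1322139.00 / 17914.00 = 73.80 mm
y_c = 1207232.00 / 17914.00 = 67.39 mm

x_c = 73.80 mm, y_c = 67.39 mm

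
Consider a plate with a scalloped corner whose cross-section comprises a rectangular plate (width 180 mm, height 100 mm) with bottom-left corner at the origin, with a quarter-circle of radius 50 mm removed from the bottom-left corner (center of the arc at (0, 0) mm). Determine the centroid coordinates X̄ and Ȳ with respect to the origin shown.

X̄ = 98.42 mm, Ȳ = 53.52 mm

Part | A | x̄ᵢ | ȳᵢ | A·x̄ᵢ | A·ȳᵢ
plate | 18000.00 | 90.00 | 50.00 | 1620000.00 | 900000.00
removed quarter-circle | -1963.50 | 21.22 | 21.22 | -41666.67 | -41666.67
Σ | 16036.50 |  |  | 1578333.33 | 858333.33
X̄ = 1578333.33 / 16036.50 = 98.42 mm
Ȳ = 858333.33 / 16036.50 = 53.52 mm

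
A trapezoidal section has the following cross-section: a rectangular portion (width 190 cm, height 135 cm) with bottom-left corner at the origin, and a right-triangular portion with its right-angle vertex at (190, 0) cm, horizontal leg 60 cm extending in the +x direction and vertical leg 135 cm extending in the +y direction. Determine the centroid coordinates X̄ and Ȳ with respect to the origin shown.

X̄ = 110.68 cm, Ȳ = 64.43 cm

rectangular portion: A = 190 × 135 = 25650.00, centroid at (95.00, 67.50).
triangular portion: A = ½·60·135 = 4050.00, centroid at (210.00, 45.00).
ΣA = 29700.00 cm², ΣAX̄ = 3287250.00 cm³, ΣAȲ = 1913625.00 cm³.
X̄ = 3287250.00/29700.00 = 110.68 cm; Ȳ = 1913625.00/29700.00 = 64.43 cm.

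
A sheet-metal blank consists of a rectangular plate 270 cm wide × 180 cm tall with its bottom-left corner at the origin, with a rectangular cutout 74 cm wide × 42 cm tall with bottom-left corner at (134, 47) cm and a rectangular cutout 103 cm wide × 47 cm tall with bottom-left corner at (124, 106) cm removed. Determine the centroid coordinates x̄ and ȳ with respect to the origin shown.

plate: A = 270 × 180 = 48600.00, centroid at (135.00, 90.00).
hole 1: A = −(74 × 42) = -3108.00, centroid at (171.00, 68.00).
hole 2: A = −(103 × 47) = -4841.00, centroid at (175.50, 129.50).
ΣA = 40651.00 cm²
ΣAx̄ = (48600.00)(135.00) + (-3108.00)(171.00) + (-4841.00)(175.50) = 5179936.50 cm³
ΣAȳ = (48600.00)(90.00) + (-3108.00)(68.00) + (-4841.00)(129.50) = 3535746.50 cm³
x̄ = 5179936.50 / 40651.00 = 127.42 cm
ȳ = 3535746.50 / 40651.00 = 86.98 cm

x̄ = 127.42 cm, ȳ = 86.98 cm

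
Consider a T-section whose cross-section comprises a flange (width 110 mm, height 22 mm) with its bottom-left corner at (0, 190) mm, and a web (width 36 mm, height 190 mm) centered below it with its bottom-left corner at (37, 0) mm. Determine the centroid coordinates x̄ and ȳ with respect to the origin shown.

web: A = 36 × 190 = 6840.00, centroid at (55.00, 95.00).
flange: A = 110 × 22 = 2420.00, centroid at (55.00, 201.00).
ΣA = 9260.00 mm²
ΣAx̄ = (6840.00)(55.00) + (2420.00)(55.00) = 509300.00 mm³
ΣAȳ = (6840.00)(95.00) + (2420.00)(201.00) = 1136220.00 mm³
x̄ = 509300.00 / 9260.00 = 55.00 mm
ȳ = 1136220.00 / 9260.00 = 122.70 mm

x̄ = 55.00 mm, ȳ = 122.70 mm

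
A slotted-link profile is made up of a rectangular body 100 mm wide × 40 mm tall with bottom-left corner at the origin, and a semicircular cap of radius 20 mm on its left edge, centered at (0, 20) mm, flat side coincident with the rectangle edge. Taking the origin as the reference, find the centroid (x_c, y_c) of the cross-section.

x_c = 42.06 mm, y_c = 20.00 mm

Part | A | x̄ᵢ | ȳᵢ | A·x̄ᵢ | A·ȳᵢ
rectangular body | 4000.00 | 50.00 | 20.00 | 200000.00 | 80000.00
semicircular end | 628.32 | -8.49 | 20.00 | -5333.33 | 12566.37
Σ | 4628.32 |  |  | 194666.67 | 92566.37
x_c = 194666.67 / 4628.32 = 42.06 mm
y_c = 92566.37 / 4628.32 = 20.00 mm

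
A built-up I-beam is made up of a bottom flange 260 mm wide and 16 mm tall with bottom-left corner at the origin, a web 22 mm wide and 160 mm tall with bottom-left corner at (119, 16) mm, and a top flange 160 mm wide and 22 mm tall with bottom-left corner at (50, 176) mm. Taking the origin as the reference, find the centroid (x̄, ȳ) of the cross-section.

bottom flange: A = 260 × 16 = 4160.00, centroid at (130.00, 8.00).
web: A = 22 × 160 = 3520.00, centroid at (130.00, 96.00).
top flange: A = 160 × 22 = 3520.00, centroid at (130.00, 187.00).
ΣA = 11200.00 mm², ΣAx̄ = 1456000.00 mm³, ΣAȳ = 1029440.00 mm³.
x̄ = 1456000.00/11200.00 = 130.00 mm; ȳ = 1029440.00/11200.00 = 91.91 mm.

x̄ = 130.00 mm, ȳ = 91.91 mm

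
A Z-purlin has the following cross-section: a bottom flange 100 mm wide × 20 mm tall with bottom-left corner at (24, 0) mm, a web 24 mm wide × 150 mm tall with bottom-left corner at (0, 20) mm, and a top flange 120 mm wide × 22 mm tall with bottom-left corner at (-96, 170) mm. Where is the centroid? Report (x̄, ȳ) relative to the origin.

x̄ = 11.67 mm, ȳ = 101.92 mm

bottom flange: A = 100 × 20 = 2000.00, centroid at (74.00, 10.00).
web: A = 24 × 150 = 3600.00, centroid at (12.00, 95.00).
top flange: A = 120 × 22 = 2640.00, centroid at (-36.00, 181.00).
ΣA = 8240.00 mm², ΣAx̄ = 96160.00 mm³, ΣAȳ = 839840.00 mm³.
x̄ = 96160.00/8240.00 = 11.67 mm; ȳ = 839840.00/8240.00 = 101.92 mm.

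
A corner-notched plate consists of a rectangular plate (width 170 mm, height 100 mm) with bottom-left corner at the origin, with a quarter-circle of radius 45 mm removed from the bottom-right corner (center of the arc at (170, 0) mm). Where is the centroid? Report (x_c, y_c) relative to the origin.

x_c = 78.20 mm, y_c = 53.19 mm

plate: A = 170 × 100 = 17000.00, centroid at (85.00, 50.00).
removed quarter-circle: A = −¼π·45² = -1590.43, centroid at (150.90, 19.10).
ΣA = 15409.57 mm²
ΣAx_c = (17000.00)(85.00) + (-1590.43)(150.90) = 1205001.68 mm³
ΣAy_c = (17000.00)(50.00) + (-1590.43)(19.10) = 819625.00 mm³
x_c = 1205001.68 / 15409.57 = 78.20 mm
y_c = 819625.00 / 15409.57 = 53.19 mm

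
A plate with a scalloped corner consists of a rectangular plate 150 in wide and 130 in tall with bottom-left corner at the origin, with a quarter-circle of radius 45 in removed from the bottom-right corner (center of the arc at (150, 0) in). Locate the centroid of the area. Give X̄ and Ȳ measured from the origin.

X̄ = 70.04 in, Ȳ = 69.08 in

plate: A = 150 × 130 = 19500.00, centroid at (75.00, 65.00).
removed quarter-circle: A = −¼π·45² = -1590.43, centroid at (130.90, 19.10).
ΣA = 17909.57 in²
ΣAX̄ = (19500.00)(75.00) + (-1590.43)(130.90) = 1254310.31 in³
ΣAȲ = (19500.00)(65.00) + (-1590.43)(19.10) = 1237125.00 in³
X̄ = 1254310.31 / 17909.57 = 70.04 in
Ȳ = 1237125.00 / 17909.57 = 69.08 in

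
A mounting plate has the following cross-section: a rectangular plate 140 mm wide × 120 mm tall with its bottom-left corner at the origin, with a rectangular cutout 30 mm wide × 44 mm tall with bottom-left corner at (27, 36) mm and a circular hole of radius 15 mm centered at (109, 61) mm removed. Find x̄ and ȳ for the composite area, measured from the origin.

plate: A = 140 × 120 = 16800.00, centroid at (70.00, 60.00).
hole 1: A = −(30 × 44) = -1320.00, centroid at (42.00, 58.00).
hole 2: A = −π·15² = -706.86, centroid at (109.00, 61.00).
ΣA = 14773.14 mm², ΣAx̄ = 1043512.44 mm³, ΣAȳ = 888321.64 mm³.
x̄ = 1043512.44/14773.14 = 70.64 mm; ȳ = 888321.64/14773.14 = 60.13 mm.

x̄ = 70.64 mm, ȳ = 60.13 mm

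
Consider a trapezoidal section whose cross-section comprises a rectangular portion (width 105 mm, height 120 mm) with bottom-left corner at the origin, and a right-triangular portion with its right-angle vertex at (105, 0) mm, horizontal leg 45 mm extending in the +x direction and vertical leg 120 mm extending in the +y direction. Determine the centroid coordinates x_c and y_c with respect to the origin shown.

Part | A | x̄ᵢ | ȳᵢ | A·x̄ᵢ | A·ȳᵢ
rectangular portion | 12600.00 | 52.50 | 60.00 | 661500.00 | 756000.00
triangular portion | 2700.00 | 120.00 | 40.00 | 324000.00 | 108000.00
Σ | 15300.00 |  |  | 985500.00 | 864000.00
x_c = 985500.00 / 15300.00 = 64.41 mm
y_c = 864000.00 / 15300.00 = 56.47 mm

x_c = 64.41 mm, y_c = 56.47 mm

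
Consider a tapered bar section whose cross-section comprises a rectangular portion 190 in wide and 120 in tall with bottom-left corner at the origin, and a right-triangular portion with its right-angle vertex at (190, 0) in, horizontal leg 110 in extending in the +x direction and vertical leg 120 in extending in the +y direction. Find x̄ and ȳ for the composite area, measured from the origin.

rectangular portion: A = 190 × 120 = 22800.00, centroid at (95.00, 60.00).
triangular portion: A = ½·110·120 = 6600.00, centroid at (226.67, 40.00).
ΣA = 29400.00 in²
ΣAx̄ = (22800.00)(95.00) + (6600.00)(226.67) = 3662000.00 in³
ΣAȳ = (22800.00)(60.00) + (6600.00)(40.00) = 1632000.00 in³
x̄ = 3662000.00 / 29400.00 = 124.56 in
ȳ = 1632000.00 / 29400.00 = 55.51 in

x̄ = 124.56 in, ȳ = 55.51 in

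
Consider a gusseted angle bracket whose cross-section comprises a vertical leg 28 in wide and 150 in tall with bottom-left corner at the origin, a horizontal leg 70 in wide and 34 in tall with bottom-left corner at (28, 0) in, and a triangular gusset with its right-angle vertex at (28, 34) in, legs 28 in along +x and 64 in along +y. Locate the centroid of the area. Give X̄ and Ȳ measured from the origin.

X̄ = 32.40 in, Ȳ = 54.18 in

Part | A | x̄ᵢ | ȳᵢ | A·x̄ᵢ | A·ȳᵢ
vertical leg | 4200.00 | 14.00 | 75.00 | 58800.00 | 315000.00
horizontal leg | 2380.00 | 63.00 | 17.00 | 149940.00 | 40460.00
gusset | 896.00 | 37.33 | 55.33 | 33450.67 | 49578.67
Σ | 7476.00 |  |  | 242190.67 | 405038.67
X̄ = 242190.67 / 7476.00 = 32.40 in
Ȳ = 405038.67 / 7476.00 = 54.18 in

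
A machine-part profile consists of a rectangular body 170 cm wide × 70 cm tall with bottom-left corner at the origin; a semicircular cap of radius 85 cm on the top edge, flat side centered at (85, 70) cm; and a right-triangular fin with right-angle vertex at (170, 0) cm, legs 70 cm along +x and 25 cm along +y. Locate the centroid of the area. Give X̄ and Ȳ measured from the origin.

rectangular body: A = 170 × 70 = 11900.00, centroid at (85.00, 35.00).
semicircular top: A = ½π·85² = 11349.00, centroid at (85.00, 106.08).
triangular fin: A = ½·70·25 = 875.00, centroid at (193.33, 8.33).
ΣA = 24124.00 cm², ΣAX̄ = 2145331.96 cm³, ΣAȲ = 1627638.58 cm³.
X̄ = 2145331.96/24124.00 = 88.93 cm; Ȳ = 1627638.58/24124.00 = 67.47 cm.

X̄ = 88.93 cm, Ȳ = 67.47 cm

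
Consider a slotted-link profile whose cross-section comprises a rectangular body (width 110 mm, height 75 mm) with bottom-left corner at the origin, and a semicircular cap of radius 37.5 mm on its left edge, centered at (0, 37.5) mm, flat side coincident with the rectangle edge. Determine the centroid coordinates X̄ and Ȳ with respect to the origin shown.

X̄ = 40.02 mm, Ȳ = 37.50 mm

rectangular body: A = 110 × 75 = 8250.00, centroid at (55.00, 37.50).
semicircular end: A = ½π·37.5² = 2208.93, centroid at (-15.92, 37.50).
ΣA = 10458.93 mm², ΣAX̄ = 418593.75 mm³, ΣAȲ = 392209.96 mm³.
X̄ = 418593.75/10458.93 = 40.02 mm; Ȳ = 392209.96/10458.93 = 37.50 mm.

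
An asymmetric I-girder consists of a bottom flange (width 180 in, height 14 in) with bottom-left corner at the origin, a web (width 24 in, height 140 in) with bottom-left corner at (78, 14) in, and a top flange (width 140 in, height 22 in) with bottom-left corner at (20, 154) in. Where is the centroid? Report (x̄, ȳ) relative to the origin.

x̄ = 90.00 in, ȳ = 90.19 in

Part | A | x̄ᵢ | ȳᵢ | A·x̄ᵢ | A·ȳᵢ
bottom flange | 2520.00 | 90.00 | 7.00 | 226800.00 | 17640.00
web | 3360.00 | 90.00 | 84.00 | 302400.00 | 282240.00
top flange | 3080.00 | 90.00 | 165.00 | 277200.00 | 508200.00
Σ | 8960.00 |  |  | 806400.00 | 808080.00
x̄ = 806400.00 / 8960.00 = 90.00 in
ȳ = 808080.00 / 8960.00 = 90.19 in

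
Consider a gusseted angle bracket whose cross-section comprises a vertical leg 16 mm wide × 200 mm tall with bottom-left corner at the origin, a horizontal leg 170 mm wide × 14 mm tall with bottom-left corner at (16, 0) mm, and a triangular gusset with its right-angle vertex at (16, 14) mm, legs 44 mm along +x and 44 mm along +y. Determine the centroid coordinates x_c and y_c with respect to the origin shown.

x_c = 45.15 mm, y_c = 55.65 mm

vertical leg: A = 16 × 200 = 3200.00, centroid at (8.00, 100.00).
horizontal leg: A = 170 × 14 = 2380.00, centroid at (101.00, 7.00).
gusset: A = ½·44·44 = 968.00, centroid at (30.67, 28.67).
ΣA = 6548.00 mm²
ΣAx_c = (3200.00)(8.00) + (2380.00)(101.00) + (968.00)(30.67) = 295665.33 mm³
ΣAy_c = (3200.00)(100.00) + (2380.00)(7.00) + (968.00)(28.67) = 364409.33 mm³
x_c = 295665.33 / 6548.00 = 45.15 mm
y_c = 364409.33 / 6548.00 = 55.65 mm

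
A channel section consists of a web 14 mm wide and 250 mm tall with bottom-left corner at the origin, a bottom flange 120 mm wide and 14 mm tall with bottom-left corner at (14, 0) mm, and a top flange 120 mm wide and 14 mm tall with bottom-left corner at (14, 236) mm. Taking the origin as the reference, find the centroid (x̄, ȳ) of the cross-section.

web: A = 14 × 250 = 3500.00, centroid at (7.00, 125.00).
bottom flange: A = 120 × 14 = 1680.00, centroid at (74.00, 7.00).
top flange: A = 120 × 14 = 1680.00, centroid at (74.00, 243.00).
ΣA = 6860.00 mm², ΣAx̄ = 273140.00 mm³, ΣAȳ = 857500.00 mm³.
x̄ = 273140.00/6860.00 = 39.82 mm; ȳ = 857500.00/6860.00 = 125.00 mm.

x̄ = 39.82 mm, ȳ = 125.00 mm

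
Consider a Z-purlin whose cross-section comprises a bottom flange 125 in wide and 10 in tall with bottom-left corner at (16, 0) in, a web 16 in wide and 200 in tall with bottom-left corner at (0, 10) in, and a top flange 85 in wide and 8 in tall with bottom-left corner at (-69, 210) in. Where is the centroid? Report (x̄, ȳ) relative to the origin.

x̄ = 20.61 in, ȳ = 98.20 in

Part | A | x̄ᵢ | ȳᵢ | A·x̄ᵢ | A·ȳᵢ
bottom flange | 1250.00 | 78.50 | 5.00 | 98125.00 | 6250.00
web | 3200.00 | 8.00 | 110.00 | 25600.00 | 352000.00
top flange | 680.00 | -26.50 | 214.00 | -18020.00 | 145520.00
Σ | 5130.00 |  |  | 105705.00 | 503770.00
x̄ = 105705.00 / 5130.00 = 20.61 in
ȳ = 503770.00 / 5130.00 = 98.20 in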